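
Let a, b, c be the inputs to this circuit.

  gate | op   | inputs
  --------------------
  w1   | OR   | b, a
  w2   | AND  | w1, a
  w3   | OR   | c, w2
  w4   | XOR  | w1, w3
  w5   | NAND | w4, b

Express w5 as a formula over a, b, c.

w1 = b OR a
w2 = w1 AND a = (b OR a) AND a
w3 = c OR w2 = c OR ((b OR a) AND a)
w4 = w1 XOR w3 = (b OR a) XOR (c OR ((b OR a) AND a))
w5 = w4 NAND b = ((b OR a) XOR (c OR ((b OR a) AND a))) NAND b

((b OR a) XOR (c OR ((b OR a) AND a))) NAND b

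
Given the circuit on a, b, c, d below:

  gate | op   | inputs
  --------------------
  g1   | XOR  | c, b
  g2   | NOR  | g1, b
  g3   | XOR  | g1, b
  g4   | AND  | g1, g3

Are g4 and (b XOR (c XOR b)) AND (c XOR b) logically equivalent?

g1 = c XOR b
g3 = g1 XOR b = (c XOR b) XOR b
g4 = g1 AND g3 = (c XOR b) AND ((c XOR b) XOR b)
At a=0, b=0, c=0, d=0: circuit gives 0, formula gives 0.
At a=0, b=0, c=1, d=0: circuit gives 1, formula gives 1.
Agrees on all 16 inputs.

Yes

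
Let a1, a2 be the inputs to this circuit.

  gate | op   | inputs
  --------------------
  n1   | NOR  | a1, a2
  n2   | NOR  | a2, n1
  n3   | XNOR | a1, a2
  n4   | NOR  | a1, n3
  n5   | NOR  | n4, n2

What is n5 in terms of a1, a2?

(a1 NOR (a1 XNOR a2)) NOR (a2 NOR (a1 NOR a2))

n1 = a1 NOR a2
n2 = a2 NOR n1 = a2 NOR (a1 NOR a2)
n3 = a1 XNOR a2
n4 = a1 NOR n3 = a1 NOR (a1 XNOR a2)
n5 = n4 NOR n2 = (a1 NOR (a1 XNOR a2)) NOR (a2 NOR (a1 NOR a2))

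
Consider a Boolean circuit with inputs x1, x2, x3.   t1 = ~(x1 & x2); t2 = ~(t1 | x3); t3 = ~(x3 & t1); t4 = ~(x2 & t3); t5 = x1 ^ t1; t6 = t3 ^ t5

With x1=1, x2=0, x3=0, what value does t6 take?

t1 = ~(1 & 0) = 1
t3 = ~(0 & 1) = 1
t5 = 1 ^ 1 = 0
t6 = 1 ^ 0 = 1

1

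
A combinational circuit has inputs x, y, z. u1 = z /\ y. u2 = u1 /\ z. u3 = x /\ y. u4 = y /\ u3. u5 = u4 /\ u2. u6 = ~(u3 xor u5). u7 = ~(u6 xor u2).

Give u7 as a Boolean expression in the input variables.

~((~((x /\ y) xor ((y /\ (x /\ y)) /\ ((z /\ y) /\ z)))) xor ((z /\ y) /\ z))

u1 = z /\ y
u2 = u1 /\ z = (z /\ y) /\ z
u3 = x /\ y
u4 = y /\ u3 = y /\ (x /\ y)
u5 = u4 /\ u2 = (y /\ (x /\ y)) /\ ((z /\ y) /\ z)
u6 = ~(u3 xor u5) = ~((x /\ y) xor ((y /\ (x /\ y)) /\ ((z /\ y) /\ z)))
u7 = ~(u6 xor u2) = ~((~((x /\ y) xor ((y /\ (x /\ y)) /\ ((z /\ y) /\ z)))) xor ((z /\ y) /\ z))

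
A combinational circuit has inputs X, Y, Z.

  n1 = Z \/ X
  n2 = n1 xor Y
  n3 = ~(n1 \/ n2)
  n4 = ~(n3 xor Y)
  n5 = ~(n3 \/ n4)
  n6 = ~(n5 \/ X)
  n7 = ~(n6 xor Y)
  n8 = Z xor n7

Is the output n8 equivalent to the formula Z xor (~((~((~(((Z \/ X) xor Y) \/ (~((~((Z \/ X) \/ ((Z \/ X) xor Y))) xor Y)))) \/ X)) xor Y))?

No

n1 = Z \/ X
n2 = n1 xor Y = (Z \/ X) xor Y
n3 = ~(n1 \/ n2) = ~((Z \/ X) \/ ((Z \/ X) xor Y))
n4 = ~(n3 xor Y) = ~((~((Z \/ X) \/ ((Z \/ X) xor Y))) xor Y)
n5 = ~(n3 \/ n4) = ~((~((Z \/ X) \/ ((Z \/ X) xor Y))) \/ (~((~((Z \/ X) \/ ((Z \/ X) xor Y))) xor Y)))
n6 = ~(n5 \/ X) = ~((~((~((Z \/ X) \/ ((Z \/ X) xor Y))) \/ (~((~((Z \/ X) \/ ((Z \/ X) xor Y))) xor Y)))) \/ X)
n7 = ~(n6 xor Y) = ~((~((~((~((Z \/ X) \/ ((Z \/ X) xor Y))) \/ (~((~((Z \/ X) \/ ((Z \/ X) xor Y))) xor Y)))) \/ X)) xor Y)
n8 = Z xor n7 = Z xor (~((~((~((~((Z \/ X) \/ ((Z \/ X) xor Y))) \/ (~((~((Z \/ X) \/ ((Z \/ X) xor Y))) xor Y)))) \/ X)) xor Y))
At X=0, Y=0, Z=0: circuit gives 0, formula gives 1.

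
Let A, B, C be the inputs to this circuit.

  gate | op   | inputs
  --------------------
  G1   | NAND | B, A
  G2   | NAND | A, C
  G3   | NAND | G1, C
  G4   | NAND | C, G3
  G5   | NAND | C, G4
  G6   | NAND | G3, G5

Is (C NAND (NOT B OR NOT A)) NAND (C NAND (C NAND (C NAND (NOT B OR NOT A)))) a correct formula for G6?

G1 = B NAND A
G3 = G1 NAND C = (B NAND A) NAND C
G4 = C NAND G3 = C NAND ((B NAND A) NAND C)
G5 = C NAND G4 = C NAND (C NAND ((B NAND A) NAND C))
G6 = G3 NAND G5 = ((B NAND A) NAND C) NAND (C NAND (C NAND ((B NAND A) NAND C)))
At A=0, B=0, C=0: circuit gives 0, formula gives 0.
At A=0, B=0, C=1: circuit gives 1, formula gives 1.
Agrees on all 8 inputs.

Yes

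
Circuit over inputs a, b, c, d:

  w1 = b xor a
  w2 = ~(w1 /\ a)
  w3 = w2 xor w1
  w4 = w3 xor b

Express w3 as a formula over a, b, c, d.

(~((b xor a) /\ a)) xor (b xor a)

w1 = b xor a
w2 = ~(w1 /\ a) = ~((b xor a) /\ a)
w3 = w2 xor w1 = (~((b xor a) /\ a)) xor (b xor a)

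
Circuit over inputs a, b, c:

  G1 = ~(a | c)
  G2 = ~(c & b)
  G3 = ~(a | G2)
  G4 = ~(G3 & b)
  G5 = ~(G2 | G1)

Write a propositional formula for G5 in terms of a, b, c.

~((~(c & b)) | (~(a | c)))

G1 = ~(a | c)
G2 = ~(c & b)
G5 = ~(G2 | G1) = ~((~(c & b)) | (~(a | c)))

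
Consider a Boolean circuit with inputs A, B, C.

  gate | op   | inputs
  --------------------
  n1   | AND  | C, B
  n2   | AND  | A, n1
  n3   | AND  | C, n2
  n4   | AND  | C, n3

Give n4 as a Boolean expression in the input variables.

n1 = C AND B
n2 = A AND n1 = A AND (C AND B)
n3 = C AND n2 = C AND (A AND (C AND B))
n4 = C AND n3 = C AND (C AND (A AND (C AND B)))

C AND (C AND (A AND (C AND B)))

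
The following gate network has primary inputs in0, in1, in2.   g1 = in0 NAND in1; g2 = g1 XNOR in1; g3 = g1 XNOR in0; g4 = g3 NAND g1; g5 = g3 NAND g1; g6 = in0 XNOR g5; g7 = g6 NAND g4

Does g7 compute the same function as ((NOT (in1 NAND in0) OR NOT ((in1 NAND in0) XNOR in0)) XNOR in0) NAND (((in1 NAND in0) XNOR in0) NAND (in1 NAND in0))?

Yes

g1 = in0 NAND in1
g3 = g1 XNOR in0 = (in0 NAND in1) XNOR in0
g4 = g3 NAND g1 = ((in0 NAND in1) XNOR in0) NAND (in0 NAND in1)
g5 = g3 NAND g1 = ((in0 NAND in1) XNOR in0) NAND (in0 NAND in1)
g6 = in0 XNOR g5 = in0 XNOR (((in0 NAND in1) XNOR in0) NAND (in0 NAND in1))
g7 = g6 NAND g4 = (in0 XNOR (((in0 NAND in1) XNOR in0) NAND (in0 NAND in1))) NAND (((in0 NAND in1) XNOR in0) NAND (in0 NAND in1))
At in0=1, in1=1, in2=0: circuit gives 0, formula gives 0.
At in0=0, in1=0, in2=0: circuit gives 1, formula gives 1.
Agrees on all 8 inputs.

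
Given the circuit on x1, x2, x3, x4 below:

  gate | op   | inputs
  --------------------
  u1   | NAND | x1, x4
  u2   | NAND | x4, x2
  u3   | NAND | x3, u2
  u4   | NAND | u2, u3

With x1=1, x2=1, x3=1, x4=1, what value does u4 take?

1

u2 = 1 NAND 1 = 0
u3 = 1 NAND 0 = 1
u4 = 0 NAND 1 = 1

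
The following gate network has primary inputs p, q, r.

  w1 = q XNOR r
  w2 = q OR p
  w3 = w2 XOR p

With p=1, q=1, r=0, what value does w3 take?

w2 = 1 OR 1 = 1
w3 = 1 XOR 1 = 0

0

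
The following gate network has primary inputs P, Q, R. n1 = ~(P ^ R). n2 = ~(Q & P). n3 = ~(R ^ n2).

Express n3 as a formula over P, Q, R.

~(R ^ (~(Q & P)))

n2 = ~(Q & P)
n3 = ~(R ^ n2) = ~(R ^ (~(Q & P)))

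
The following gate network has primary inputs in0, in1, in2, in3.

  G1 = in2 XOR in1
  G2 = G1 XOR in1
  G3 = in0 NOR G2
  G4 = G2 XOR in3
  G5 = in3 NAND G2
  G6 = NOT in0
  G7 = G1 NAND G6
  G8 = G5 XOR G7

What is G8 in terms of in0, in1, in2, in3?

(in3 NAND ((in2 XOR in1) XOR in1)) XOR ((in2 XOR in1) NAND NOT in0)

G1 = in2 XOR in1
G2 = G1 XOR in1 = (in2 XOR in1) XOR in1
G5 = in3 NAND G2 = in3 NAND ((in2 XOR in1) XOR in1)
G6 = NOT in0
G7 = G1 NAND G6 = (in2 XOR in1) NAND NOT in0
G8 = G5 XOR G7 = (in3 NAND ((in2 XOR in1) XOR in1)) XOR ((in2 XOR in1) NAND NOT in0)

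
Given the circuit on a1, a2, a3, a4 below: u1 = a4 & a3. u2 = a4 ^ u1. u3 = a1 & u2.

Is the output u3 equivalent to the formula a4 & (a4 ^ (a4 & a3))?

u1 = a4 & a3
u2 = a4 ^ u1 = a4 ^ (a4 & a3)
u3 = a1 & u2 = a1 & (a4 ^ (a4 & a3))
At a1=0, a2=0, a3=0, a4=1: circuit gives 0, formula gives 1.

No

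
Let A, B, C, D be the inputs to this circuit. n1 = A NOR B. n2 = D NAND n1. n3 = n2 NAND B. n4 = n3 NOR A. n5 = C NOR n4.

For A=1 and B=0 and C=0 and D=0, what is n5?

n1 = 1 NOR 0 = 0
n2 = 0 NAND 0 = 1
n3 = 1 NAND 0 = 1
n4 = 1 NOR 1 = 0
n5 = 0 NOR 0 = 1

1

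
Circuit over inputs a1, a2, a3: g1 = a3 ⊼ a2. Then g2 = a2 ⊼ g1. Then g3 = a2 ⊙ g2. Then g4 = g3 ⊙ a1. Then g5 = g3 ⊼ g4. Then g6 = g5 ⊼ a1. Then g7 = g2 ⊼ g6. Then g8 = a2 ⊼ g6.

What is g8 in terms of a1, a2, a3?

g1 = a3 ⊼ a2
g2 = a2 ⊼ g1 = a2 ⊼ (a3 ⊼ a2)
g3 = a2 ⊙ g2 = a2 ⊙ (a2 ⊼ (a3 ⊼ a2))
g4 = g3 ⊙ a1 = (a2 ⊙ (a2 ⊼ (a3 ⊼ a2))) ⊙ a1
g5 = g3 ⊼ g4 = (a2 ⊙ (a2 ⊼ (a3 ⊼ a2))) ⊼ ((a2 ⊙ (a2 ⊼ (a3 ⊼ a2))) ⊙ a1)
g6 = g5 ⊼ a1 = ((a2 ⊙ (a2 ⊼ (a3 ⊼ a2))) ⊼ ((a2 ⊙ (a2 ⊼ (a3 ⊼ a2))) ⊙ a1)) ⊼ a1
g8 = a2 ⊼ g6 = a2 ⊼ (((a2 ⊙ (a2 ⊼ (a3 ⊼ a2))) ⊼ ((a2 ⊙ (a2 ⊼ (a3 ⊼ a2))) ⊙ a1)) ⊼ a1)

a2 ⊼ (((a2 ⊙ (a2 ⊼ (a3 ⊼ a2))) ⊼ ((a2 ⊙ (a2 ⊼ (a3 ⊼ a2))) ⊙ a1)) ⊼ a1)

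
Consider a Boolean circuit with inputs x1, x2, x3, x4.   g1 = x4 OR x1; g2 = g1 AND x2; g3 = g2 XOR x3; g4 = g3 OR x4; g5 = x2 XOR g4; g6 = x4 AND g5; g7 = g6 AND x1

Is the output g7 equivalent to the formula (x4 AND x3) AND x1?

g1 = x4 OR x1
g2 = g1 AND x2 = (x4 OR x1) AND x2
g3 = g2 XOR x3 = ((x4 OR x1) AND x2) XOR x3
g4 = g3 OR x4 = (((x4 OR x1) AND x2) XOR x3) OR x4
g5 = x2 XOR g4 = x2 XOR ((((x4 OR x1) AND x2) XOR x3) OR x4)
g6 = x4 AND g5 = x4 AND (x2 XOR ((((x4 OR x1) AND x2) XOR x3) OR x4))
g7 = g6 AND x1 = (x4 AND (x2 XOR ((((x4 OR x1) AND x2) XOR x3) OR x4))) AND x1
At x1=1, x2=0, x3=0, x4=1: circuit gives 1, formula gives 0.

No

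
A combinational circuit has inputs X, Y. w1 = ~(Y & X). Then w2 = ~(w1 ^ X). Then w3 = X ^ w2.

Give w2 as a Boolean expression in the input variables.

~((~(Y & X)) ^ X)

w1 = ~(Y & X)
w2 = ~(w1 ^ X) = ~((~(Y & X)) ^ X)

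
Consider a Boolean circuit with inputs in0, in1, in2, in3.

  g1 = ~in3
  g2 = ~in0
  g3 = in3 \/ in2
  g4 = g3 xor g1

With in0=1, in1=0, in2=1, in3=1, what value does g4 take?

1

g1 = ~1 = 0
g3 = 1 \/ 1 = 1
g4 = 1 xor 0 = 1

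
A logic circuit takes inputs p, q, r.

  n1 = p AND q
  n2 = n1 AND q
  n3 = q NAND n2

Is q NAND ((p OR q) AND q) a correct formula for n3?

No

n1 = p AND q
n2 = n1 AND q = (p AND q) AND q
n3 = q NAND n2 = q NAND ((p AND q) AND q)
At p=0, q=1, r=0: circuit gives 1, formula gives 0.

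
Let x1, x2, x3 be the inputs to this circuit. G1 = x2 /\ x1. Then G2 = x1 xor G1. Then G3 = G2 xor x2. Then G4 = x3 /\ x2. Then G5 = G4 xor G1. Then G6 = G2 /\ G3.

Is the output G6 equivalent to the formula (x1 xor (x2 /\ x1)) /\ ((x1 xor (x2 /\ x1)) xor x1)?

No

G1 = x2 /\ x1
G2 = x1 xor G1 = x1 xor (x2 /\ x1)
G3 = G2 xor x2 = (x1 xor (x2 /\ x1)) xor x2
G6 = G2 /\ G3 = (x1 xor (x2 /\ x1)) /\ ((x1 xor (x2 /\ x1)) xor x2)
At x1=1, x2=0, x3=0: circuit gives 1, formula gives 0.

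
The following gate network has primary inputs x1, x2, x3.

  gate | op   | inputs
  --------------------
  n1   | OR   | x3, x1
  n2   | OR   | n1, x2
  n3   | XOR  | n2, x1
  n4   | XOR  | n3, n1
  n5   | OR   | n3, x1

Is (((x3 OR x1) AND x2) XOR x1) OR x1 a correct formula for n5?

n1 = x3 OR x1
n2 = n1 OR x2 = (x3 OR x1) OR x2
n3 = n2 XOR x1 = ((x3 OR x1) OR x2) XOR x1
n5 = n3 OR x1 = (((x3 OR x1) OR x2) XOR x1) OR x1
At x1=0, x2=0, x3=1: circuit gives 1, formula gives 0.

No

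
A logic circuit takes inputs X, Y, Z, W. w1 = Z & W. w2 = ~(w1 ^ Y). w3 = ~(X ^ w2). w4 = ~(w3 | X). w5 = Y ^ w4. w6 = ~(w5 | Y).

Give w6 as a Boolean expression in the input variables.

w1 = Z & W
w2 = ~(w1 ^ Y) = ~((Z & W) ^ Y)
w3 = ~(X ^ w2) = ~(X ^ (~((Z & W) ^ Y)))
w4 = ~(w3 | X) = ~((~(X ^ (~((Z & W) ^ Y)))) | X)
w5 = Y ^ w4 = Y ^ (~((~(X ^ (~((Z & W) ^ Y)))) | X))
w6 = ~(w5 | Y) = ~((Y ^ (~((~(X ^ (~((Z & W) ^ Y)))) | X))) | Y)

~((Y ^ (~((~(X ^ (~((Z & W) ^ Y)))) | X))) | Y)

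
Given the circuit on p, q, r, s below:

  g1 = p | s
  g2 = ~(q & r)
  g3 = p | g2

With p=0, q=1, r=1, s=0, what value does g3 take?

0

g2 = ~(1 & 1) = 0
g3 = 0 | 0 = 0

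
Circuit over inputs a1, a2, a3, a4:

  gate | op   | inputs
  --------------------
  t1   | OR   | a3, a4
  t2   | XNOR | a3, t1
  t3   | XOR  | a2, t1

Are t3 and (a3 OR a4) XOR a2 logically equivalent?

t1 = a3 OR a4
t3 = a2 XOR t1 = a2 XOR (a3 OR a4)
At a1=0, a2=0, a3=0, a4=0: circuit gives 0, formula gives 0.
At a1=0, a2=0, a3=0, a4=1: circuit gives 1, formula gives 1.
Agrees on all 16 inputs.

Yes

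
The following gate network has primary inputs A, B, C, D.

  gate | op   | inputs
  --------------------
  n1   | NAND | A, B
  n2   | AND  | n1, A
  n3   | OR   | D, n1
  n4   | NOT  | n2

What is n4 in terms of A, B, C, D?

NOT ((A NAND B) AND A)

n1 = A NAND B
n2 = n1 AND A = (A NAND B) AND A
n4 = NOT n2 = NOT ((A NAND B) AND A)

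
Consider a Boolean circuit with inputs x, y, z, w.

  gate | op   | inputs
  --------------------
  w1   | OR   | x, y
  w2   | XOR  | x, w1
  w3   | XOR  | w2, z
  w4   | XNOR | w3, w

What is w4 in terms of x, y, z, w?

w1 = x OR y
w2 = x XOR w1 = x XOR (x OR y)
w3 = w2 XOR z = (x XOR (x OR y)) XOR z
w4 = w3 XNOR w = ((x XOR (x OR y)) XOR z) XNOR w

((x XOR (x OR y)) XOR z) XNOR w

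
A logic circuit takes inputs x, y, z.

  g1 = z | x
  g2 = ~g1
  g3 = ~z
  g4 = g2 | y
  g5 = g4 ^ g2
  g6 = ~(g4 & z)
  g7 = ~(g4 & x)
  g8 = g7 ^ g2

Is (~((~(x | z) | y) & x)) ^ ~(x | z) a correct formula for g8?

Yes

g1 = z | x
g2 = ~g1 = ~(z | x)
g4 = g2 | y = ~(z | x) | y
g7 = ~(g4 & x) = ~((~(z | x) | y) & x)
g8 = g7 ^ g2 = (~((~(z | x) | y) & x)) ^ ~(z | x)
At x=0, y=0, z=0: circuit gives 0, formula gives 0.
At x=0, y=0, z=1: circuit gives 1, formula gives 1.
Agrees on all 8 inputs.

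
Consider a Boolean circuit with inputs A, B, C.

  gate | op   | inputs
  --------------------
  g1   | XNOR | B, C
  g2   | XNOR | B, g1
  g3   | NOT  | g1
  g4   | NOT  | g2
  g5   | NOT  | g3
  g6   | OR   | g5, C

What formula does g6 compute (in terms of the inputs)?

g1 = B XNOR C
g3 = NOT g1 = NOT (B XNOR C)
g5 = NOT g3 = NOT NOT (B XNOR C)
g6 = g5 OR C = NOT NOT (B XNOR C) OR C

NOT NOT (B XNOR C) OR C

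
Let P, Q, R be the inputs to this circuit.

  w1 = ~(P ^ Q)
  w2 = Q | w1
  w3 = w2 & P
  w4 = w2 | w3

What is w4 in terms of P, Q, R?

w1 = ~(P ^ Q)
w2 = Q | w1 = Q | (~(P ^ Q))
w3 = w2 & P = (Q | (~(P ^ Q))) & P
w4 = w2 | w3 = (Q | (~(P ^ Q))) | ((Q | (~(P ^ Q))) & P)

(Q | (~(P ^ Q))) | ((Q | (~(P ^ Q))) & P)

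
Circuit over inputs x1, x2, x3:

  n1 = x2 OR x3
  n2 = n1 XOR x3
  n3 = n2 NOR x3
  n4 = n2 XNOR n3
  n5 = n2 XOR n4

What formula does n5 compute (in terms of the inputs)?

n1 = x2 OR x3
n2 = n1 XOR x3 = (x2 OR x3) XOR x3
n3 = n2 NOR x3 = ((x2 OR x3) XOR x3) NOR x3
n4 = n2 XNOR n3 = ((x2 OR x3) XOR x3) XNOR (((x2 OR x3) XOR x3) NOR x3)
n5 = n2 XOR n4 = ((x2 OR x3) XOR x3) XOR (((x2 OR x3) XOR x3) XNOR (((x2 OR x3) XOR x3) NOR x3))

((x2 OR x3) XOR x3) XOR (((x2 OR x3) XOR x3) XNOR (((x2 OR x3) XOR x3) NOR x3))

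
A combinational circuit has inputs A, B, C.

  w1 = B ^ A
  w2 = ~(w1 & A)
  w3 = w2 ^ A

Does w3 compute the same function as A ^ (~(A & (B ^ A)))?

w1 = B ^ A
w2 = ~(w1 & A) = ~((B ^ A) & A)
w3 = w2 ^ A = (~((B ^ A) & A)) ^ A
At A=1, B=1, C=0: circuit gives 0, formula gives 0.
At A=0, B=0, C=0: circuit gives 1, formula gives 1.
Agrees on all 8 inputs.

Yes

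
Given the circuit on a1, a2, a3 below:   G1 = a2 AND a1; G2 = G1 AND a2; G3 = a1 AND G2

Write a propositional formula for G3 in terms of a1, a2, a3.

G1 = a2 AND a1
G2 = G1 AND a2 = (a2 AND a1) AND a2
G3 = a1 AND G2 = a1 AND ((a2 AND a1) AND a2)

a1 AND ((a2 AND a1) AND a2)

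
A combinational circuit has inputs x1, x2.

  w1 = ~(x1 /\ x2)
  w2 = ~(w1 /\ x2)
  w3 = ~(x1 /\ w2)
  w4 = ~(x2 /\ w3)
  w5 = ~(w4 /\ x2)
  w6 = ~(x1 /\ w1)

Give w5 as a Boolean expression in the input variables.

w1 = ~(x1 /\ x2)
w2 = ~(w1 /\ x2) = ~((~(x1 /\ x2)) /\ x2)
w3 = ~(x1 /\ w2) = ~(x1 /\ (~((~(x1 /\ x2)) /\ x2)))
w4 = ~(x2 /\ w3) = ~(x2 /\ (~(x1 /\ (~((~(x1 /\ x2)) /\ x2)))))
w5 = ~(w4 /\ x2) = ~((~(x2 /\ (~(x1 /\ (~((~(x1 /\ x2)) /\ x2)))))) /\ x2)

~((~(x2 /\ (~(x1 /\ (~((~(x1 /\ x2)) /\ x2)))))) /\ x2)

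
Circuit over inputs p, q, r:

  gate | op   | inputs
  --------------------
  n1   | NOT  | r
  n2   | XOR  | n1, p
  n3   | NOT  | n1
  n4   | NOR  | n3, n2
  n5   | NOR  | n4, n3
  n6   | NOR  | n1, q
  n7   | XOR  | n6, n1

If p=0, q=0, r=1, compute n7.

n1 = NOT 1 = 0
n6 = 0 NOR 0 = 1
n7 = 1 XOR 0 = 1

1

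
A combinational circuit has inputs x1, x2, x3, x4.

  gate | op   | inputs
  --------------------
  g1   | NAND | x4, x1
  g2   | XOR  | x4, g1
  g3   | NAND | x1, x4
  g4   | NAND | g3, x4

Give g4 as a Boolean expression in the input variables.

(x1 NAND x4) NAND x4

g3 = x1 NAND x4
g4 = g3 NAND x4 = (x1 NAND x4) NAND x4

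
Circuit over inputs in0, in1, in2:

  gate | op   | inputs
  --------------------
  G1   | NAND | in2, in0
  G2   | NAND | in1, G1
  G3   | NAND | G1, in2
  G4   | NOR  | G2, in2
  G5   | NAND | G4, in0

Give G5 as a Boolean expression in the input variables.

G1 = in2 NAND in0
G2 = in1 NAND G1 = in1 NAND (in2 NAND in0)
G4 = G2 NOR in2 = (in1 NAND (in2 NAND in0)) NOR in2
G5 = G4 NAND in0 = ((in1 NAND (in2 NAND in0)) NOR in2) NAND in0

((in1 NAND (in2 NAND in0)) NOR in2) NAND in0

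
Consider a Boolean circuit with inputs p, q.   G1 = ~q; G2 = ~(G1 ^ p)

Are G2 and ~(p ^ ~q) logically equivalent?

Yes

G1 = ~q
G2 = ~(G1 ^ p) = ~(~q ^ p)
At p=0, q=0: circuit gives 0, formula gives 0.
At p=0, q=1: circuit gives 1, formula gives 1.
Agrees on all 4 inputs.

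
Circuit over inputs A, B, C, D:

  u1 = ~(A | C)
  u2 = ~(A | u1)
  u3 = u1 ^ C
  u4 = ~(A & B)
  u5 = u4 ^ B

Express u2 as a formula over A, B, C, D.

u1 = ~(A | C)
u2 = ~(A | u1) = ~(A | (~(A | C)))

~(A | (~(A | C)))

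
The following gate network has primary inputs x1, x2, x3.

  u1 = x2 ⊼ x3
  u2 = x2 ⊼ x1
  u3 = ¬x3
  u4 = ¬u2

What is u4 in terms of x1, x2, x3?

¬(x2 ⊼ x1)

u2 = x2 ⊼ x1
u4 = ¬u2 = ¬(x2 ⊼ x1)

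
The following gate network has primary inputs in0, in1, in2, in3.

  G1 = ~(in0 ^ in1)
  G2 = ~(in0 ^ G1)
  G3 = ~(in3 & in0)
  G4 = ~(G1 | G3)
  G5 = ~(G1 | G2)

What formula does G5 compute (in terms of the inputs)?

~((~(in0 ^ in1)) | (~(in0 ^ (~(in0 ^ in1)))))

G1 = ~(in0 ^ in1)
G2 = ~(in0 ^ G1) = ~(in0 ^ (~(in0 ^ in1)))
G5 = ~(G1 | G2) = ~((~(in0 ^ in1)) | (~(in0 ^ (~(in0 ^ in1)))))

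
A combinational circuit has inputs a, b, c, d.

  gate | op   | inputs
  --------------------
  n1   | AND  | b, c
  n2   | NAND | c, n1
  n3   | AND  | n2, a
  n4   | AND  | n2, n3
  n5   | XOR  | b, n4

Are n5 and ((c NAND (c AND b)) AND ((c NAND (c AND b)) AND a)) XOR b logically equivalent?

n1 = b AND c
n2 = c NAND n1 = c NAND (b AND c)
n3 = n2 AND a = (c NAND (b AND c)) AND a
n4 = n2 AND n3 = (c NAND (b AND c)) AND ((c NAND (b AND c)) AND a)
n5 = b XOR n4 = b XOR ((c NAND (b AND c)) AND ((c NAND (b AND c)) AND a))
At a=0, b=0, c=0, d=0: circuit gives 0, formula gives 0.
At a=0, b=1, c=0, d=0: circuit gives 1, formula gives 1.
Agrees on all 16 inputs.

Yes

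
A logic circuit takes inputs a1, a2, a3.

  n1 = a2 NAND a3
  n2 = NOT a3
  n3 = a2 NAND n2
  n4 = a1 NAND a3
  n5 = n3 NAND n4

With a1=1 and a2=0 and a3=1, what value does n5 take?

n2 = NOT 1 = 0
n3 = 0 NAND 0 = 1
n4 = 1 NAND 1 = 0
n5 = 1 NAND 0 = 1

1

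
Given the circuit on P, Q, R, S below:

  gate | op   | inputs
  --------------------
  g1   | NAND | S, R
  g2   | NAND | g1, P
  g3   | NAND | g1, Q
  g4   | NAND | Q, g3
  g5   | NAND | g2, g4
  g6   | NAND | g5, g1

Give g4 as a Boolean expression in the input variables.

g1 = S NAND R
g3 = g1 NAND Q = (S NAND R) NAND Q
g4 = Q NAND g3 = Q NAND ((S NAND R) NAND Q)

Q NAND ((S NAND R) NAND Q)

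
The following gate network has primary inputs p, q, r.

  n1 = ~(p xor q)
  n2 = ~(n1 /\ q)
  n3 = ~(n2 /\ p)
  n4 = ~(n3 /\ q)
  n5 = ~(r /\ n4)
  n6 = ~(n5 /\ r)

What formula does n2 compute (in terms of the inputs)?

~((~(p xor q)) /\ q)

n1 = ~(p xor q)
n2 = ~(n1 /\ q) = ~((~(p xor q)) /\ q)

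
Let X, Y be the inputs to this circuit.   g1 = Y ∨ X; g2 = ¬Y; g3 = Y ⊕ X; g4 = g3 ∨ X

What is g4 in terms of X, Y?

(Y ⊕ X) ∨ X

g3 = Y ⊕ X
g4 = g3 ∨ X = (Y ⊕ X) ∨ X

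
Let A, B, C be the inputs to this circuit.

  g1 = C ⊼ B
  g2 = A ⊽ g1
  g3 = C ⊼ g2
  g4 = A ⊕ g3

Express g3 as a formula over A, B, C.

g1 = C ⊼ B
g2 = A ⊽ g1 = A ⊽ (C ⊼ B)
g3 = C ⊼ g2 = C ⊼ (A ⊽ (C ⊼ B))

C ⊼ (A ⊽ (C ⊼ B))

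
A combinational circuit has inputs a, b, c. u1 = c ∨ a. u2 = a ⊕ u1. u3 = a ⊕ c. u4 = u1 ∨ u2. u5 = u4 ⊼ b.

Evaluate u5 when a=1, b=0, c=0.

u1 = 0 ∨ 1 = 1
u2 = 1 ⊕ 1 = 0
u4 = 1 ∨ 0 = 1
u5 = 1 ⊼ 0 = 1

1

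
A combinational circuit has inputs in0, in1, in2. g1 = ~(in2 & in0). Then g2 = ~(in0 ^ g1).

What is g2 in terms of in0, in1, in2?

~(in0 ^ (~(in2 & in0)))

g1 = ~(in2 & in0)
g2 = ~(in0 ^ g1) = ~(in0 ^ (~(in2 & in0)))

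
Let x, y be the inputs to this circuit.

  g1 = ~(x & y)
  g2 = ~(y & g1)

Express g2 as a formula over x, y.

g1 = ~(x & y)
g2 = ~(y & g1) = ~(y & (~(x & y)))

~(y & (~(x & y)))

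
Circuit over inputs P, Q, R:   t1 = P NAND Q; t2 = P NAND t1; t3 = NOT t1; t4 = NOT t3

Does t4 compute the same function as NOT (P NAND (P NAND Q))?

No

t1 = P NAND Q
t3 = NOT t1 = NOT (P NAND Q)
t4 = NOT t3 = NOT NOT (P NAND Q)
At P=0, Q=0, R=0: circuit gives 1, formula gives 0.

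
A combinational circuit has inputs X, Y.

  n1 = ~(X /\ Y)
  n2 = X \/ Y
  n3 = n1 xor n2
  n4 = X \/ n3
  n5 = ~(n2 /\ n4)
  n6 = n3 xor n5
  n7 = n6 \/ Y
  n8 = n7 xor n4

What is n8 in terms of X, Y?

((((~(X /\ Y)) xor (X \/ Y)) xor (~((X \/ Y) /\ (X \/ ((~(X /\ Y)) xor (X \/ Y)))))) \/ Y) xor (X \/ ((~(X /\ Y)) xor (X \/ Y)))

n1 = ~(X /\ Y)
n2 = X \/ Y
n3 = n1 xor n2 = (~(X /\ Y)) xor (X \/ Y)
n4 = X \/ n3 = X \/ ((~(X /\ Y)) xor (X \/ Y))
n5 = ~(n2 /\ n4) = ~((X \/ Y) /\ (X \/ ((~(X /\ Y)) xor (X \/ Y))))
n6 = n3 xor n5 = ((~(X /\ Y)) xor (X \/ Y)) xor (~((X \/ Y) /\ (X \/ ((~(X /\ Y)) xor (X \/ Y)))))
n7 = n6 \/ Y = (((~(X /\ Y)) xor (X \/ Y)) xor (~((X \/ Y) /\ (X \/ ((~(X /\ Y)) xor (X \/ Y)))))) \/ Y
n8 = n7 xor n4 = ((((~(X /\ Y)) xor (X \/ Y)) xor (~((X \/ Y) /\ (X \/ ((~(X /\ Y)) xor (X \/ Y)))))) \/ Y) xor (X \/ ((~(X /\ Y)) xor (X \/ Y)))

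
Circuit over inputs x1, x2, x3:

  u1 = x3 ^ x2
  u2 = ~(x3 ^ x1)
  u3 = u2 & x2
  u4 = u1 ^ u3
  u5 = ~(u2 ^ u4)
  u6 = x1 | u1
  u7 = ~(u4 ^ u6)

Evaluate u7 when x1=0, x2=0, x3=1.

1

u1 = 1 ^ 0 = 1
u2 = ~(1 ^ 0) = 0
u3 = 0 & 0 = 0
u4 = 1 ^ 0 = 1
u6 = 0 | 1 = 1
u7 = ~(1 ^ 1) = 1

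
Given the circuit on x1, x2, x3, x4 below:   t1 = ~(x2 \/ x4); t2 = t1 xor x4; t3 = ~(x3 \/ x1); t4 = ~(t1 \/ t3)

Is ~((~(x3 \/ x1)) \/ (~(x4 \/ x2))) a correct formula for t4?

t1 = ~(x2 \/ x4)
t3 = ~(x3 \/ x1)
t4 = ~(t1 \/ t3) = ~((~(x2 \/ x4)) \/ (~(x3 \/ x1)))
At x1=0, x2=0, x3=0, x4=0: circuit gives 0, formula gives 0.
At x1=0, x2=0, x3=1, x4=1: circuit gives 1, formula gives 1.
Agrees on all 16 inputs.

Yes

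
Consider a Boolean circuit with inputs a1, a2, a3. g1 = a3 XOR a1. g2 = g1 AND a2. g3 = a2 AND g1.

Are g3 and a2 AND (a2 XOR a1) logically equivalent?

g1 = a3 XOR a1
g3 = a2 AND g1 = a2 AND (a3 XOR a1)
At a1=0, a2=1, a3=0: circuit gives 0, formula gives 1.

No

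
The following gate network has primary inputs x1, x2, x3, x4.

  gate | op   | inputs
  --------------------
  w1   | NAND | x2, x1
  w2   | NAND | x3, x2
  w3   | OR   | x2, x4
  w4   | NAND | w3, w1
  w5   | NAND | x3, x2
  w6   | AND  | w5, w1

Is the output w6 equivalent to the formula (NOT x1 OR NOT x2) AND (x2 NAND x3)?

w1 = x2 NAND x1
w5 = x3 NAND x2
w6 = w5 AND w1 = (x3 NAND x2) AND (x2 NAND x1)
At x1=0, x2=1, x3=1, x4=0: circuit gives 0, formula gives 0.
At x1=0, x2=0, x3=0, x4=0: circuit gives 1, formula gives 1.
Agrees on all 16 inputs.

Yes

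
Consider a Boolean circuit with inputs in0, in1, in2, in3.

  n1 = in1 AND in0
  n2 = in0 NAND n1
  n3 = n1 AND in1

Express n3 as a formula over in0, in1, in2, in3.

n1 = in1 AND in0
n3 = n1 AND in1 = (in1 AND in0) AND in1

(in1 AND in0) AND in1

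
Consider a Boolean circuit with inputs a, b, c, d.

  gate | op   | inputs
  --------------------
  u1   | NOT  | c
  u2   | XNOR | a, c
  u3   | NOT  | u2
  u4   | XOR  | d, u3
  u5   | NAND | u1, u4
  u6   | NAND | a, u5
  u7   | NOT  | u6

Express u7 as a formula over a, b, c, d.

NOT (a NAND (NOT c NAND (d XOR NOT (a XNOR c))))

u1 = NOT c
u2 = a XNOR c
u3 = NOT u2 = NOT (a XNOR c)
u4 = d XOR u3 = d XOR NOT (a XNOR c)
u5 = u1 NAND u4 = NOT c NAND (d XOR NOT (a XNOR c))
u6 = a NAND u5 = a NAND (NOT c NAND (d XOR NOT (a XNOR c)))
u7 = NOT u6 = NOT (a NAND (NOT c NAND (d XOR NOT (a XNOR c))))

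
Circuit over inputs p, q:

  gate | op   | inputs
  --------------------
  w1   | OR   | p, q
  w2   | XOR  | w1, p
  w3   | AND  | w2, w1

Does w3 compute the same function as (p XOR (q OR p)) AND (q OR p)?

Yes

w1 = p OR q
w2 = w1 XOR p = (p OR q) XOR p
w3 = w2 AND w1 = ((p OR q) XOR p) AND (p OR q)
At p=0, q=0: circuit gives 0, formula gives 0.
At p=0, q=1: circuit gives 1, formula gives 1.
Agrees on all 4 inputs.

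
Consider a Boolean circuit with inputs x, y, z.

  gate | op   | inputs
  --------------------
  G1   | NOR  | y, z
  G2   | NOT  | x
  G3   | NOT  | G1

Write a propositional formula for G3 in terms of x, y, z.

G1 = y NOR z
G3 = NOT G1 = NOT (y NOR z)

NOT (y NOR z)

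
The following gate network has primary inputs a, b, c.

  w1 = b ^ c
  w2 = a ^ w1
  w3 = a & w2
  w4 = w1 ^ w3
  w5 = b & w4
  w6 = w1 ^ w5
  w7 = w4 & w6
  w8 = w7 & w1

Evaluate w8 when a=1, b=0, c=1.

1

w1 = 0 ^ 1 = 1
w2 = 1 ^ 1 = 0
w3 = 1 & 0 = 0
w4 = 1 ^ 0 = 1
w5 = 0 & 1 = 0
w6 = 1 ^ 0 = 1
w7 = 1 & 1 = 1
w8 = 1 & 1 = 1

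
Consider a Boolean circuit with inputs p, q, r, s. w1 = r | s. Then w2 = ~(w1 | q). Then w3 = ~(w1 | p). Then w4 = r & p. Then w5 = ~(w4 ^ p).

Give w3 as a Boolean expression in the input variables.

w1 = r | s
w3 = ~(w1 | p) = ~((r | s) | p)

~((r | s) | p)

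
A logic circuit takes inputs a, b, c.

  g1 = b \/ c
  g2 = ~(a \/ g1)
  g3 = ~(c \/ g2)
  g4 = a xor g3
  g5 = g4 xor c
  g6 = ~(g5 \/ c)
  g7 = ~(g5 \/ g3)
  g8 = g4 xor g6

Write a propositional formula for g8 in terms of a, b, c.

g1 = b \/ c
g2 = ~(a \/ g1) = ~(a \/ (b \/ c))
g3 = ~(c \/ g2) = ~(c \/ (~(a \/ (b \/ c))))
g4 = a xor g3 = a xor (~(c \/ (~(a \/ (b \/ c)))))
g5 = g4 xor c = (a xor (~(c \/ (~(a \/ (b \/ c)))))) xor c
g6 = ~(g5 \/ c) = ~(((a xor (~(c \/ (~(a \/ (b \/ c)))))) xor c) \/ c)
g8 = g4 xor g6 = (a xor (~(c \/ (~(a \/ (b \/ c)))))) xor (~(((a xor (~(c \/ (~(a \/ (b \/ c)))))) xor c) \/ c))

(a xor (~(c \/ (~(a \/ (b \/ c)))))) xor (~(((a xor (~(c \/ (~(a \/ (b \/ c)))))) xor c) \/ c))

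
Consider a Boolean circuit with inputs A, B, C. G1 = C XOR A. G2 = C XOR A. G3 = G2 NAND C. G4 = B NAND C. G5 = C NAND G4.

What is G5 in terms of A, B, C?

C NAND (B NAND C)

G4 = B NAND C
G5 = C NAND G4 = C NAND (B NAND C)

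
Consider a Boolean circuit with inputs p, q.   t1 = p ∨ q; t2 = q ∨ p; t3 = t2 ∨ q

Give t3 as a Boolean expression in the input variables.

t2 = q ∨ p
t3 = t2 ∨ q = (q ∨ p) ∨ q

(q ∨ p) ∨ q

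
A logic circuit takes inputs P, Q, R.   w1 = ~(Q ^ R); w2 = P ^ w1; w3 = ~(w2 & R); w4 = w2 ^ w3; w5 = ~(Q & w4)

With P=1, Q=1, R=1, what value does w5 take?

0

w1 = ~(1 ^ 1) = 1
w2 = 1 ^ 1 = 0
w3 = ~(0 & 1) = 1
w4 = 0 ^ 1 = 1
w5 = ~(1 & 1) = 0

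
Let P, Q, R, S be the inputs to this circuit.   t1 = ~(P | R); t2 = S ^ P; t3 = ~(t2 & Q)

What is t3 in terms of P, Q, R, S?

~((S ^ P) & Q)

t2 = S ^ P
t3 = ~(t2 & Q) = ~((S ^ P) & Q)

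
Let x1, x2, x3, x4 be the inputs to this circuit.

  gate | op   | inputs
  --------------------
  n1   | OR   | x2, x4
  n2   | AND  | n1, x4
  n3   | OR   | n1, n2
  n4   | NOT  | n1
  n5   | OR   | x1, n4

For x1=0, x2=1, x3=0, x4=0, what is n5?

0

n1 = 1 OR 0 = 1
n4 = NOT 1 = 0
n5 = 0 OR 0 = 0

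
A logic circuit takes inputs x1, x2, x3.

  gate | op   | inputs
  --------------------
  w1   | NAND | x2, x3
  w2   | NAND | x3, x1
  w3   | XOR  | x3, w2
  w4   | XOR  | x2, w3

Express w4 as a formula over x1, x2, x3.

x2 XOR (x3 XOR (x3 NAND x1))

w2 = x3 NAND x1
w3 = x3 XOR w2 = x3 XOR (x3 NAND x1)
w4 = x2 XOR w3 = x2 XOR (x3 XOR (x3 NAND x1))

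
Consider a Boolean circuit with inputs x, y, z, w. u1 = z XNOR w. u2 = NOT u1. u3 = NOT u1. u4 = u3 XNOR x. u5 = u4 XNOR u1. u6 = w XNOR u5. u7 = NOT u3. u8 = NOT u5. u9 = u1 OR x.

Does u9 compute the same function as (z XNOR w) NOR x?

No

u1 = z XNOR w
u9 = u1 OR x = (z XNOR w) OR x
At x=0, y=0, z=0, w=0: circuit gives 1, formula gives 0.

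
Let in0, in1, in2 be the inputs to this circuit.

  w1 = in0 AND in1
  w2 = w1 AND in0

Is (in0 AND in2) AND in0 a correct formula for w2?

w1 = in0 AND in1
w2 = w1 AND in0 = (in0 AND in1) AND in0
At in0=1, in1=0, in2=1: circuit gives 0, formula gives 1.

No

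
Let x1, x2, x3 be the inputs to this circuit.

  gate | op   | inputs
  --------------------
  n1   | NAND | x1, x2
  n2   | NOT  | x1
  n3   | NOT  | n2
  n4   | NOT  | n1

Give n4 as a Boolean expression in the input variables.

n1 = x1 NAND x2
n4 = NOT n1 = NOT (x1 NAND x2)

NOT (x1 NAND x2)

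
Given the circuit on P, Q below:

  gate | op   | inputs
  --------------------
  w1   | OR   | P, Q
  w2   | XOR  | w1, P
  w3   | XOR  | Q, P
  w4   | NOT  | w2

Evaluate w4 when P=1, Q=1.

w1 = 1 OR 1 = 1
w2 = 1 XOR 1 = 0
w4 = NOT 0 = 1

1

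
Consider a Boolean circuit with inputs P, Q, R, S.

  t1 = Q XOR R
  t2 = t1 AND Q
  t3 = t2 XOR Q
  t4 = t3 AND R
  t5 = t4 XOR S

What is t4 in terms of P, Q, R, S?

t1 = Q XOR R
t2 = t1 AND Q = (Q XOR R) AND Q
t3 = t2 XOR Q = ((Q XOR R) AND Q) XOR Q
t4 = t3 AND R = (((Q XOR R) AND Q) XOR Q) AND R

(((Q XOR R) AND Q) XOR Q) AND R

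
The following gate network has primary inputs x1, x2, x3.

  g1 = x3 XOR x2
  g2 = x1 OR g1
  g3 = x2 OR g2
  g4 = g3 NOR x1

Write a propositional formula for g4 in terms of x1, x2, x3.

(x2 OR (x1 OR (x3 XOR x2))) NOR x1

g1 = x3 XOR x2
g2 = x1 OR g1 = x1 OR (x3 XOR x2)
g3 = x2 OR g2 = x2 OR (x1 OR (x3 XOR x2))
g4 = g3 NOR x1 = (x2 OR (x1 OR (x3 XOR x2))) NOR x1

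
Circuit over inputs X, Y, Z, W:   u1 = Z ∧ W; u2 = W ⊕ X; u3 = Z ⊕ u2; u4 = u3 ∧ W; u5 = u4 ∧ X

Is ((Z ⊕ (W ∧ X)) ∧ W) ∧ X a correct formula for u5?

No

u2 = W ⊕ X
u3 = Z ⊕ u2 = Z ⊕ (W ⊕ X)
u4 = u3 ∧ W = (Z ⊕ (W ⊕ X)) ∧ W
u5 = u4 ∧ X = ((Z ⊕ (W ⊕ X)) ∧ W) ∧ X
At X=1, Y=0, Z=0, W=1: circuit gives 0, formula gives 1.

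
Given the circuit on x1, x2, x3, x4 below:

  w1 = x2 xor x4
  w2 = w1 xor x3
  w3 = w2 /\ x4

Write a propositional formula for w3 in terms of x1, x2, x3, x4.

w1 = x2 xor x4
w2 = w1 xor x3 = (x2 xor x4) xor x3
w3 = w2 /\ x4 = ((x2 xor x4) xor x3) /\ x4

((x2 xor x4) xor x3) /\ x4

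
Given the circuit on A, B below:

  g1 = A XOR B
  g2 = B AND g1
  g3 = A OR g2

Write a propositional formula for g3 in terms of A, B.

g1 = A XOR B
g2 = B AND g1 = B AND (A XOR B)
g3 = A OR g2 = A OR (B AND (A XOR B))

A OR (B AND (A XOR B))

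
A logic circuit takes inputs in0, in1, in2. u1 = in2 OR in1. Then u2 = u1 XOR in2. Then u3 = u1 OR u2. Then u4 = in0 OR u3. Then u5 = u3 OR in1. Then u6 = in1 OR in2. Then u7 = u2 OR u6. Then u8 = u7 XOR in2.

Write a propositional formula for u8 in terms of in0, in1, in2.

u1 = in2 OR in1
u2 = u1 XOR in2 = (in2 OR in1) XOR in2
u6 = in1 OR in2
u7 = u2 OR u6 = ((in2 OR in1) XOR in2) OR (in1 OR in2)
u8 = u7 XOR in2 = (((in2 OR in1) XOR in2) OR (in1 OR in2)) XOR in2

(((in2 OR in1) XOR in2) OR (in1 OR in2)) XOR in2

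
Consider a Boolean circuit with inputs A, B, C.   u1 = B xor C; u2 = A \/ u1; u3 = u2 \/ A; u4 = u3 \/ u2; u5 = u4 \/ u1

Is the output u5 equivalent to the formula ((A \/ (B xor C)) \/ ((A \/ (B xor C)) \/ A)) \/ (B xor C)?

u1 = B xor C
u2 = A \/ u1 = A \/ (B xor C)
u3 = u2 \/ A = (A \/ (B xor C)) \/ A
u4 = u3 \/ u2 = ((A \/ (B xor C)) \/ A) \/ (A \/ (B xor C))
u5 = u4 \/ u1 = (((A \/ (B xor C)) \/ A) \/ (A \/ (B xor C))) \/ (B xor C)
At A=0, B=0, C=0: circuit gives 0, formula gives 0.
At A=0, B=0, C=1: circuit gives 1, formula gives 1.
Agrees on all 8 inputs.

Yes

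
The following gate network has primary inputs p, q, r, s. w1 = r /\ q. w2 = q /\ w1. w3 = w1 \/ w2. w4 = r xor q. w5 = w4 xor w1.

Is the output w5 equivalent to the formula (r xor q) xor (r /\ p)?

No

w1 = r /\ q
w4 = r xor q
w5 = w4 xor w1 = (r xor q) xor (r /\ q)
At p=0, q=1, r=1, s=0: circuit gives 1, formula gives 0.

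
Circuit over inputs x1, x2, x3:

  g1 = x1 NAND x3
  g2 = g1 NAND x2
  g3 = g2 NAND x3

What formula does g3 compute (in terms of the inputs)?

g1 = x1 NAND x3
g2 = g1 NAND x2 = (x1 NAND x3) NAND x2
g3 = g2 NAND x3 = ((x1 NAND x3) NAND x2) NAND x3

((x1 NAND x3) NAND x2) NAND x3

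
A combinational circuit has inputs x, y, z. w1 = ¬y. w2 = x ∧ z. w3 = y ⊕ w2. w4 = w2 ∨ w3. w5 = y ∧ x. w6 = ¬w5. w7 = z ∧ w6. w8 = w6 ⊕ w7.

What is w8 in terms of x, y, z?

¬(y ∧ x) ⊕ (z ∧ ¬(y ∧ x))

w5 = y ∧ x
w6 = ¬w5 = ¬(y ∧ x)
w7 = z ∧ w6 = z ∧ ¬(y ∧ x)
w8 = w6 ⊕ w7 = ¬(y ∧ x) ⊕ (z ∧ ¬(y ∧ x))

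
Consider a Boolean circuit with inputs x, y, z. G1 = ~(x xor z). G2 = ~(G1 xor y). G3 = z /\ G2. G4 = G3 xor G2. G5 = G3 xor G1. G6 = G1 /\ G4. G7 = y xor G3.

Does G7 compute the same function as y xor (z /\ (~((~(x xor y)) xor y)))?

G1 = ~(x xor z)
G2 = ~(G1 xor y) = ~((~(x xor z)) xor y)
G3 = z /\ G2 = z /\ (~((~(x xor z)) xor y))
G7 = y xor G3 = y xor (z /\ (~((~(x xor z)) xor y)))
At x=0, y=0, z=1: circuit gives 1, formula gives 0.

No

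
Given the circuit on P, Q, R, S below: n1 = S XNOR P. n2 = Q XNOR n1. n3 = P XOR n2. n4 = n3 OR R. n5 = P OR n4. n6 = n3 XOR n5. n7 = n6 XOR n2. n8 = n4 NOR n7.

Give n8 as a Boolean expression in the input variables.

n1 = S XNOR P
n2 = Q XNOR n1 = Q XNOR (S XNOR P)
n3 = P XOR n2 = P XOR (Q XNOR (S XNOR P))
n4 = n3 OR R = (P XOR (Q XNOR (S XNOR P))) OR R
n5 = P OR n4 = P OR ((P XOR (Q XNOR (S XNOR P))) OR R)
n6 = n3 XOR n5 = (P XOR (Q XNOR (S XNOR P))) XOR (P OR ((P XOR (Q XNOR (S XNOR P))) OR R))
n7 = n6 XOR n2 = ((P XOR (Q XNOR (S XNOR P))) XOR (P OR ((P XOR (Q XNOR (S XNOR P))) OR R))) XOR (Q XNOR (S XNOR P))
n8 = n4 NOR n7 = ((P XOR (Q XNOR (S XNOR P))) OR R) NOR (((P XOR (Q XNOR (S XNOR P))) XOR (P OR ((P XOR (Q XNOR (S XNOR P))) OR R))) XOR (Q XNOR (S XNOR P)))

((P XOR (Q XNOR (S XNOR P))) OR R) NOR (((P XOR (Q XNOR (S XNOR P))) XOR (P OR ((P XOR (Q XNOR (S XNOR P))) OR R))) XOR (Q XNOR (S XNOR P)))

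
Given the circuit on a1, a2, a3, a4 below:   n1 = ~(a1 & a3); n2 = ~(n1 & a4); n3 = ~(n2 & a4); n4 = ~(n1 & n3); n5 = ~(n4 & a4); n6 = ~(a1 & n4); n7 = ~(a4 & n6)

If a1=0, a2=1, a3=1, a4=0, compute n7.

1

n1 = ~(0 & 1) = 1
n2 = ~(1 & 0) = 1
n3 = ~(1 & 0) = 1
n4 = ~(1 & 1) = 0
n6 = ~(0 & 0) = 1
n7 = ~(0 & 1) = 1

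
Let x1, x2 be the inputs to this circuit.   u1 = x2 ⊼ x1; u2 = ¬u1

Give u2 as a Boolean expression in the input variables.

¬(x2 ⊼ x1)

u1 = x2 ⊼ x1
u2 = ¬u1 = ¬(x2 ⊼ x1)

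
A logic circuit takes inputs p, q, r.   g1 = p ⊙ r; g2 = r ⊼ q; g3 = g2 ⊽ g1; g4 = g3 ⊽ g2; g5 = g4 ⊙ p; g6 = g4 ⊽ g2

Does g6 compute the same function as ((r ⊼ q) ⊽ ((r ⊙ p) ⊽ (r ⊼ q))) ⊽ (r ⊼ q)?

Yes

g1 = p ⊙ r
g2 = r ⊼ q
g3 = g2 ⊽ g1 = (r ⊼ q) ⊽ (p ⊙ r)
g4 = g3 ⊽ g2 = ((r ⊼ q) ⊽ (p ⊙ r)) ⊽ (r ⊼ q)
g6 = g4 ⊽ g2 = (((r ⊼ q) ⊽ (p ⊙ r)) ⊽ (r ⊼ q)) ⊽ (r ⊼ q)
At p=0, q=0, r=0: circuit gives 0, formula gives 0.
At p=0, q=1, r=1: circuit gives 1, formula gives 1.
Agrees on all 8 inputs.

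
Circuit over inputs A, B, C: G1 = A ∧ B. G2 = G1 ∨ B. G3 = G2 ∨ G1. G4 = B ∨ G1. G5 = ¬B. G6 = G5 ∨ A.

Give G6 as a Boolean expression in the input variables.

¬B ∨ A

G5 = ¬B
G6 = G5 ∨ A = ¬B ∨ A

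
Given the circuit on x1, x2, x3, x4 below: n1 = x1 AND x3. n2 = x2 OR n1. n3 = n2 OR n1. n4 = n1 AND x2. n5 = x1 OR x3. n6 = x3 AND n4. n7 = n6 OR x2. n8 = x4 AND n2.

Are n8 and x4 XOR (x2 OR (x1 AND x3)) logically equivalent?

n1 = x1 AND x3
n2 = x2 OR n1 = x2 OR (x1 AND x3)
n8 = x4 AND n2 = x4 AND (x2 OR (x1 AND x3))
At x1=0, x2=0, x3=0, x4=1: circuit gives 0, formula gives 1.

No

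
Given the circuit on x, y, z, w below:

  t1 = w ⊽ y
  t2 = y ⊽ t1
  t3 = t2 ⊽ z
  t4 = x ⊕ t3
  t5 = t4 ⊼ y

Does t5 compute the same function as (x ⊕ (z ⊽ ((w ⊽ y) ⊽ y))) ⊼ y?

Yes

t1 = w ⊽ y
t2 = y ⊽ t1 = y ⊽ (w ⊽ y)
t3 = t2 ⊽ z = (y ⊽ (w ⊽ y)) ⊽ z
t4 = x ⊕ t3 = x ⊕ ((y ⊽ (w ⊽ y)) ⊽ z)
t5 = t4 ⊼ y = (x ⊕ ((y ⊽ (w ⊽ y)) ⊽ z)) ⊼ y
At x=0, y=1, z=0, w=0: circuit gives 0, formula gives 0.
At x=0, y=0, z=0, w=0: circuit gives 1, formula gives 1.
Agrees on all 16 inputs.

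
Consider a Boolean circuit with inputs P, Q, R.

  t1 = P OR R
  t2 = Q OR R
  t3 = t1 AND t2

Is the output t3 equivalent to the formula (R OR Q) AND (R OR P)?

Yes

t1 = P OR R
t2 = Q OR R
t3 = t1 AND t2 = (P OR R) AND (Q OR R)
At P=0, Q=0, R=0: circuit gives 0, formula gives 0.
At P=0, Q=0, R=1: circuit gives 1, formula gives 1.
Agrees on all 8 inputs.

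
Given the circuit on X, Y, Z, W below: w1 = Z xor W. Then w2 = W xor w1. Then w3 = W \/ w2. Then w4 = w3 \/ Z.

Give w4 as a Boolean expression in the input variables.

(W \/ (W xor (Z xor W))) \/ Z

w1 = Z xor W
w2 = W xor w1 = W xor (Z xor W)
w3 = W \/ w2 = W \/ (W xor (Z xor W))
w4 = w3 \/ Z = (W \/ (W xor (Z xor W))) \/ Z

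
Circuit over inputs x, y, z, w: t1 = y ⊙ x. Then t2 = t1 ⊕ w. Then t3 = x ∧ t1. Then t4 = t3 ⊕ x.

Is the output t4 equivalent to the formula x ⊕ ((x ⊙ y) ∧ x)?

t1 = y ⊙ x
t3 = x ∧ t1 = x ∧ (y ⊙ x)
t4 = t3 ⊕ x = (x ∧ (y ⊙ x)) ⊕ x
At x=0, y=0, z=0, w=0: circuit gives 0, formula gives 0.
At x=1, y=0, z=0, w=0: circuit gives 1, formula gives 1.
Agrees on all 16 inputs.

Yes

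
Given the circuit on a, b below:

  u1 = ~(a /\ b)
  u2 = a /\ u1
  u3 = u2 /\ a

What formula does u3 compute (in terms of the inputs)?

u1 = ~(a /\ b)
u2 = a /\ u1 = a /\ (~(a /\ b))
u3 = u2 /\ a = (a /\ (~(a /\ b))) /\ a

(a /\ (~(a /\ b))) /\ a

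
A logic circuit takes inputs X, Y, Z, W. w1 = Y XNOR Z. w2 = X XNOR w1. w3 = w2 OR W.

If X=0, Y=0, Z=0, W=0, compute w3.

w1 = 0 XNOR 0 = 1
w2 = 0 XNOR 1 = 0
w3 = 0 OR 0 = 0

0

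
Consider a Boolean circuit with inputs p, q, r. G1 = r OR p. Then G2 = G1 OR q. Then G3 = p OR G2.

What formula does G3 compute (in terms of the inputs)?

G1 = r OR p
G2 = G1 OR q = (r OR p) OR q
G3 = p OR G2 = p OR ((r OR p) OR q)

p OR ((r OR p) OR q)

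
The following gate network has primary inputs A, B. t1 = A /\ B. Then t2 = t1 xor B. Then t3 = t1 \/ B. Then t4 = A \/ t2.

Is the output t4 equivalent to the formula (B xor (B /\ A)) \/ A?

t1 = A /\ B
t2 = t1 xor B = (A /\ B) xor B
t4 = A \/ t2 = A \/ ((A /\ B) xor B)
At A=0, B=0: circuit gives 0, formula gives 0.
At A=0, B=1: circuit gives 1, formula gives 1.
Agrees on all 4 inputs.

Yes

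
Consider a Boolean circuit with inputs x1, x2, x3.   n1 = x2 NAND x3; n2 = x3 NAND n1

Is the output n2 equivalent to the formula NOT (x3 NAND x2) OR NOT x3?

n1 = x2 NAND x3
n2 = x3 NAND n1 = x3 NAND (x2 NAND x3)
At x1=0, x2=0, x3=1: circuit gives 0, formula gives 0.
At x1=0, x2=0, x3=0: circuit gives 1, formula gives 1.
Agrees on all 8 inputs.

Yes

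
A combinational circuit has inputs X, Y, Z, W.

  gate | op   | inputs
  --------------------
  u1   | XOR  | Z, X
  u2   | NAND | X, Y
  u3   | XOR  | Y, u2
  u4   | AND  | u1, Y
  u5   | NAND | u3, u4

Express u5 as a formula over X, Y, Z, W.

u1 = Z XOR X
u2 = X NAND Y
u3 = Y XOR u2 = Y XOR (X NAND Y)
u4 = u1 AND Y = (Z XOR X) AND Y
u5 = u3 NAND u4 = (Y XOR (X NAND Y)) NAND ((Z XOR X) AND Y)

(Y XOR (X NAND Y)) NAND ((Z XOR X) AND Y)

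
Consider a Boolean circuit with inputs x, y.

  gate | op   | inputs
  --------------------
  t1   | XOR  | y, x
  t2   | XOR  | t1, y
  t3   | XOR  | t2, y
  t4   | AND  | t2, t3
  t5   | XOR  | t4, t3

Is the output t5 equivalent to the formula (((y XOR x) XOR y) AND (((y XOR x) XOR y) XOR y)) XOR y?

No

t1 = y XOR x
t2 = t1 XOR y = (y XOR x) XOR y
t3 = t2 XOR y = ((y XOR x) XOR y) XOR y
t4 = t2 AND t3 = ((y XOR x) XOR y) AND (((y XOR x) XOR y) XOR y)
t5 = t4 XOR t3 = (((y XOR x) XOR y) AND (((y XOR x) XOR y) XOR y)) XOR (((y XOR x) XOR y) XOR y)
At x=1, y=0: circuit gives 0, formula gives 1.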